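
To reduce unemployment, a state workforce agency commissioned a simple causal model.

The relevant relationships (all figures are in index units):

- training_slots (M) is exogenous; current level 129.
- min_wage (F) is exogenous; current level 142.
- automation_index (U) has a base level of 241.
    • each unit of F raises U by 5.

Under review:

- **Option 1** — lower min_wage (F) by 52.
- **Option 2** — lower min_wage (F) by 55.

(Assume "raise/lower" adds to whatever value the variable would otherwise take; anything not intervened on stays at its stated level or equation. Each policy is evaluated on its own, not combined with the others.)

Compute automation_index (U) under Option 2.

676

Option 2 (F − 55):
  F = 142 − 55 = 87
  U = 241 + 5·87 = 676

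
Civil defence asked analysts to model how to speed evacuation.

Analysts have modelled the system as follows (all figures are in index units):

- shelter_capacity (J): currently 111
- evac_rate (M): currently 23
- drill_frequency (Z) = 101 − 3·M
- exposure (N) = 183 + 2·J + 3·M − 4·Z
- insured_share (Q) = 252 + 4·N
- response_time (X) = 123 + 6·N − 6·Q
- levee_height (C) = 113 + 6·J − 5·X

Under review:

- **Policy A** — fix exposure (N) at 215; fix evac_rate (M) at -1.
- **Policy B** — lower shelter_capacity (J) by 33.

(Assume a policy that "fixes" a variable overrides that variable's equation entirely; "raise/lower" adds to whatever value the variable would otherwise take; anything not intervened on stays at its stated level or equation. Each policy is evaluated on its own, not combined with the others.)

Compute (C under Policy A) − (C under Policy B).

Policy A (N := 215, M := -1):
  J = 111
  M = -1
  Z = 101 − 3·(-1) = 104
  N = 215
  Q = 252 + 4·215 = 1112
  X = 123 + 6·215 − 6·1112 = -5259
  C = 113 + 6·111 − 5·(-5259) = 27074
Policy B (J − 33):
  J = 111 − 33 = 78
  M = 23
  Z = 101 − 3·23 = 32
  N = 183 + 2·78 + 3·23 − 4·32 = 280
  Q = 252 + 4·280 = 1372
  X = 123 + 6·280 − 6·1372 = -6429
  C = 113 + 6·78 − 5·(-6429) = 32726
C: 27074 − 32726 = -5652

-5652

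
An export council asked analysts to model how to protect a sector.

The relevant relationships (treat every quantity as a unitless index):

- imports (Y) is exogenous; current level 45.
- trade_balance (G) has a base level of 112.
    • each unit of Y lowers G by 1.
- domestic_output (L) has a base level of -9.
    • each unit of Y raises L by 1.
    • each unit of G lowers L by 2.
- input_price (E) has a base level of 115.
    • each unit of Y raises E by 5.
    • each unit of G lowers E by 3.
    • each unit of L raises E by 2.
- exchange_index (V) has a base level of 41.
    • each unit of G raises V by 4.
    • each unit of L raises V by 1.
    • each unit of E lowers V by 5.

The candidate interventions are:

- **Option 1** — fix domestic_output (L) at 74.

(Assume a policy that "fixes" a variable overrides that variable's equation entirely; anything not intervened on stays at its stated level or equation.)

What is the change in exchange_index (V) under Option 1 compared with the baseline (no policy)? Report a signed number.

-1548

Baseline:
  Y = 45
  G = 112 − 45 = 67
  L = -9 + 45 − 2·67 = -98
  E = 115 + 5·45 − 3·67 + 2·(-98) = -57
  V = 41 + 4·67 + (-98) − 5·(-57) = 496
Option 1 (L := 74):
  Y = 45
  G = 112 − 45 = 67
  L = 74
  E = 115 + 5·45 − 3·67 + 2·74 = 287
  V = 41 + 4·67 + 74 − 5·287 = -1052
Change in V: -1052 − 496 = -1548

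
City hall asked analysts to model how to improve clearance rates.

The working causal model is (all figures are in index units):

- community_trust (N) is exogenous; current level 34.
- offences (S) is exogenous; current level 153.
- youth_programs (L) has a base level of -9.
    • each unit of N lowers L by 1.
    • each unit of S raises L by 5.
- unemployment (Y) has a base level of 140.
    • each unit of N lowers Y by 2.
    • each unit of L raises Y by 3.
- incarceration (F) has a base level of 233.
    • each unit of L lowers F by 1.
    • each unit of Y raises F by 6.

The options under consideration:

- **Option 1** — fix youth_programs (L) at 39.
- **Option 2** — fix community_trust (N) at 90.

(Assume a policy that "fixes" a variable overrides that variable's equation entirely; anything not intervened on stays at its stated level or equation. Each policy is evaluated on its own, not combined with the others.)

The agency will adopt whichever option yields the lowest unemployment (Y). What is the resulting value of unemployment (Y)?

Option 1 (L := 39):
  N = 34
  S = 153
  L = 39
  Y = 140 − 2·34 + 3·39 = 189
Option 2 (N := 90):
  N = 90
  S = 153
  L = -9 − 90 + 5·153 = 666
  Y = 140 − 2·90 + 3·666 = 1958
Comparing — Option 1: Y=189, Option 2: Y=1958. Lowest is 189 (Option 1).

189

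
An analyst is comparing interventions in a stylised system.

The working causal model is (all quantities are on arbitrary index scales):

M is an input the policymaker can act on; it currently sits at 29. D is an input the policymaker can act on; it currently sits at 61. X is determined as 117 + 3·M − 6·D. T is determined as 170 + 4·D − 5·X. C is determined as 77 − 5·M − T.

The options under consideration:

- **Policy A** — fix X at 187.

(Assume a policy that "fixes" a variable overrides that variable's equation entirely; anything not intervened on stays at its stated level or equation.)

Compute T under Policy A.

Policy A (X := 187):
  M = 29
  D = 61
  X = 187
  T = 170 + 4·61 − 5·187 = -521

-521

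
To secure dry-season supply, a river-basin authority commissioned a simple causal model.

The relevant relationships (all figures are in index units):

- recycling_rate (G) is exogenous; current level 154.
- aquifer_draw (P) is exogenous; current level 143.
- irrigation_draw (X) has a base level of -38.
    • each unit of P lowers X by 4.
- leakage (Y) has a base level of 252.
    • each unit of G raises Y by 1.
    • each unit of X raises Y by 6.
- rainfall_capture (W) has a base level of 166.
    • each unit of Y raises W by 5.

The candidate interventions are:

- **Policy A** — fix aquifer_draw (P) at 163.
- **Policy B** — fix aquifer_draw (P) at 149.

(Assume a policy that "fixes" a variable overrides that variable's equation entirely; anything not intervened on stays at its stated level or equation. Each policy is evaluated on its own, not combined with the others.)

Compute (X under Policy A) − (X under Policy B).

-56

Policy A (P := 163):
  P = 163
  X = -38 − 4·163 = -690
Policy B (P := 149):
  P = 149
  X = -38 − 4·149 = -634
X: -690 − (-634) = -56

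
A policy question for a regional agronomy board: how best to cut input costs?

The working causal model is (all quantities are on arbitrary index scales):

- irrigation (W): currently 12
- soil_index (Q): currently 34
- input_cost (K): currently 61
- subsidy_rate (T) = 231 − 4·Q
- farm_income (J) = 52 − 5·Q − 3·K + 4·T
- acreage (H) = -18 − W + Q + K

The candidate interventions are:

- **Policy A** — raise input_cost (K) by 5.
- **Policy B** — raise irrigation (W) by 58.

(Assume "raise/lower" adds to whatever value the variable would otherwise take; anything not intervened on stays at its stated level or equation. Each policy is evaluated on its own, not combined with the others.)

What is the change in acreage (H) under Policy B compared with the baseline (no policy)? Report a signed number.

Baseline:
  W = 12
  Q = 34
  K = 61
  H = -18 − 12 + 34 + 61 = 65
Policy B (W + 58):
  W = 12 + 58 = 70
  Q = 34
  K = 61
  H = -18 − 70 + 34 + 61 = 7
Change in H: 7 − 65 = -58

-58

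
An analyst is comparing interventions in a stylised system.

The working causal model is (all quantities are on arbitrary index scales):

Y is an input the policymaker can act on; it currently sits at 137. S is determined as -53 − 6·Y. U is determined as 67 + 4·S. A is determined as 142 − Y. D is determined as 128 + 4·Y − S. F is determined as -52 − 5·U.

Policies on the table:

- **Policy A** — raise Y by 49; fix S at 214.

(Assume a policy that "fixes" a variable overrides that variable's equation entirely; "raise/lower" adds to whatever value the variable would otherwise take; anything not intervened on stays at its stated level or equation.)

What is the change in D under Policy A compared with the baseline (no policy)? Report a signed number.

-893

Baseline:
  Y = 137
  S = -53 − 6·137 = -875
  D = 128 + 4·137 − (-875) = 1551
Policy A (Y + 49, S := 214):
  Y = 137 + 49 = 186
  S = 214
  D = 128 + 4·186 − 214 = 658
Change in D: 658 − 1551 = -893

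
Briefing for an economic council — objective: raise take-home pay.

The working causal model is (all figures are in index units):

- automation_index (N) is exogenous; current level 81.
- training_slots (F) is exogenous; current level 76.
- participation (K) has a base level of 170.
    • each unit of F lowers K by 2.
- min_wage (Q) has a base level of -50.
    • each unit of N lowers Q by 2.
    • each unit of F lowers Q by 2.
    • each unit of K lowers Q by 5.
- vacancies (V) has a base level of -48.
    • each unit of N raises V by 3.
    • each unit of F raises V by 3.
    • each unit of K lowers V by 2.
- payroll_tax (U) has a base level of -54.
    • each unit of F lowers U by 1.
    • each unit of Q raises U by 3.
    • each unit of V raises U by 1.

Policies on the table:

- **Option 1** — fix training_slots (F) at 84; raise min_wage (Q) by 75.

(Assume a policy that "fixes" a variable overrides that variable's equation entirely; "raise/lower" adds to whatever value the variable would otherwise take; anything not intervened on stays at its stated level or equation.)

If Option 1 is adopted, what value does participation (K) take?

Option 1 (F := 84, Q + 75):
  F = 84
  K = 170 − 2·84 = 2

2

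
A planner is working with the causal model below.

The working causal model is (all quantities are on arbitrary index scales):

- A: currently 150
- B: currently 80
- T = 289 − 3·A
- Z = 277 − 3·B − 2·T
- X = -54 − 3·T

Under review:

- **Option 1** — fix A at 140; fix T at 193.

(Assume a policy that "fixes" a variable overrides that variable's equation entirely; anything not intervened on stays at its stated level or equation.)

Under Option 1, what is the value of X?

-633

Option 1 (A := 140, T := 193):
  A = 140
  T = 193
  X = -54 − 3·193 = -633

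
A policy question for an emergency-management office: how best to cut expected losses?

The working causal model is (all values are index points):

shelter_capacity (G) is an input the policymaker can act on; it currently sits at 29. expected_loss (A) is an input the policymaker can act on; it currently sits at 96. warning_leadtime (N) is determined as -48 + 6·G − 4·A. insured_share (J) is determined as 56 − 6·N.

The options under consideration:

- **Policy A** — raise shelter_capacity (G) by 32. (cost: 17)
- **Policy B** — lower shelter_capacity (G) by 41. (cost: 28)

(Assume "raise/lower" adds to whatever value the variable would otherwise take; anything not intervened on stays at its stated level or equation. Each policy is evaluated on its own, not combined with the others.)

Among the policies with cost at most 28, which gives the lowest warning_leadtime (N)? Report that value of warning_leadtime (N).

Policy A (G + 32):
  G = 29 + 32 = 61
  A = 96
  N = -48 + 6·61 − 4·96 = -66
Policy B (G − 41):
  G = 29 − 41 = -12
  A = 96
  N = -48 + 6·(-12) − 4·96 = -504
Comparing — Policy A: N=-66, Policy B: N=-504. Lowest is -504 (Policy B).

-504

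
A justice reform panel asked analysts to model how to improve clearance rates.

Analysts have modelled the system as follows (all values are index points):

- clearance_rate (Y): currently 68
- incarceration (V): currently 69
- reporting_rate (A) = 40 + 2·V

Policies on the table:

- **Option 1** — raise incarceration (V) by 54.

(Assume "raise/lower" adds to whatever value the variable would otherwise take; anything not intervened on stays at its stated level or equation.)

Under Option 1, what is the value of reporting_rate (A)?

Option 1 (V + 54):
  V = 69 + 54 = 123
  A = 40 + 2·123 = 286

286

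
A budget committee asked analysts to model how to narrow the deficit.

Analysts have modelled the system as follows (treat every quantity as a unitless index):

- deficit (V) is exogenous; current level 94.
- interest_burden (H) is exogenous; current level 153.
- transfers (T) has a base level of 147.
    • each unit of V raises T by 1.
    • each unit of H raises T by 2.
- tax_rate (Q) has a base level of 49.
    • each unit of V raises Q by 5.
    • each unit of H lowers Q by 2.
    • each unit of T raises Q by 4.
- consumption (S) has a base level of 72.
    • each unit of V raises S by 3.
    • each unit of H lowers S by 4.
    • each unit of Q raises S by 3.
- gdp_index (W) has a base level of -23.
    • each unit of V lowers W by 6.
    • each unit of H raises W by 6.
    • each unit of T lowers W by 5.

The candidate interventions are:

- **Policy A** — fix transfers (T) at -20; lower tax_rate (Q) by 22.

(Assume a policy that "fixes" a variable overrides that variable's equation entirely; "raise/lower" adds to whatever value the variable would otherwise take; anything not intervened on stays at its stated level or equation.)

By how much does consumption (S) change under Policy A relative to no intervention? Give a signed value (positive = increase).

-6870

Baseline:
  V = 94
  H = 153
  T = 147 + 94 + 2·153 = 547
  Q = 49 + 5·94 − 2·153 + 4·547 = 2401
  S = 72 + 3·94 − 4·153 + 3·2401 = 6945
Policy A (T := -20, Q − 22):
  V = 94
  H = 153
  T = -20
  Q = 49 + 5·94 − 2·153 + 4·(-20) (−22 from intervention) = 111
  S = 72 + 3·94 − 4·153 + 3·111 = 75
Change in S: 75 − 6945 = -6870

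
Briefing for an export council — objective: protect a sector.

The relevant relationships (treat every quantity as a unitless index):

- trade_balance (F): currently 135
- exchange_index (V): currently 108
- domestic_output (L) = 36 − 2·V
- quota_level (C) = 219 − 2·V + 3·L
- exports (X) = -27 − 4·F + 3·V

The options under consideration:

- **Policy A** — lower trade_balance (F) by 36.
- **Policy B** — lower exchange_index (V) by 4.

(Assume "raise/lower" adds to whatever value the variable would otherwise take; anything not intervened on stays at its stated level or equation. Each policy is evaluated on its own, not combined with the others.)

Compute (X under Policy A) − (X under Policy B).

156

Policy A (F − 36):
  F = 135 − 36 = 99
  V = 108
  X = -27 − 4·99 + 3·108 = -99
Policy B (V − 4):
  F = 135
  V = 108 − 4 = 104
  X = -27 − 4·135 + 3·104 = -255
X: -99 − (-255) = 156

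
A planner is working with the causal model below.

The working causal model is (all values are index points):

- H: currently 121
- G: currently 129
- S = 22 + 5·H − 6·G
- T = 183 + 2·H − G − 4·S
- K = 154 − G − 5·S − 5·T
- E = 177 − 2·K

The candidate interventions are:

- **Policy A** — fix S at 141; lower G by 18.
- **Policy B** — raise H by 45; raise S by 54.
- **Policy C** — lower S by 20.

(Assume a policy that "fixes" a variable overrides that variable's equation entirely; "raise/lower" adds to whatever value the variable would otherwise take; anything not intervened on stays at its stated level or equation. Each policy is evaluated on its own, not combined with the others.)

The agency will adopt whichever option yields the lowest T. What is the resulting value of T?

Policy A (S := 141, G − 18):
  H = 121
  G = 129 − 18 = 111
  S = 141
  T = 183 + 2·121 − 111 − 4·141 = -250
Policy B (H + 45, S + 54):
  H = 121 + 45 = 166
  G = 129
  S = 22 + 5·166 − 6·129 (+54 from intervention) = 132
  T = 183 + 2·166 − 129 − 4·132 = -142
Policy C (S − 20):
  H = 121
  G = 129
  S = 22 + 5·121 − 6·129 (−20 from intervention) = -167
  T = 183 + 2·121 − 129 − 4·(-167) = 964
Comparing — Policy A: T=-250, Policy B: T=-142, Policy C: T=964. Lowest is -250 (Policy A).

-250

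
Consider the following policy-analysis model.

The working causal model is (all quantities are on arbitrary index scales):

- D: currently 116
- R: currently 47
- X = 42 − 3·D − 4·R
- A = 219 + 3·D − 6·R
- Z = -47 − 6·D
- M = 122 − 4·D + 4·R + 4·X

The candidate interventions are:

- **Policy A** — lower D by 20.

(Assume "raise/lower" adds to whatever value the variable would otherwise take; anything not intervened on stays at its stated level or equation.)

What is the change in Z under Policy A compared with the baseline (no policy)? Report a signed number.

120

Baseline:
  D = 116
  Z = -47 − 6·116 = -743
Policy A (D − 20):
  D = 116 − 20 = 96
  Z = -47 − 6·96 = -623
Change in Z: -623 − (-743) = 120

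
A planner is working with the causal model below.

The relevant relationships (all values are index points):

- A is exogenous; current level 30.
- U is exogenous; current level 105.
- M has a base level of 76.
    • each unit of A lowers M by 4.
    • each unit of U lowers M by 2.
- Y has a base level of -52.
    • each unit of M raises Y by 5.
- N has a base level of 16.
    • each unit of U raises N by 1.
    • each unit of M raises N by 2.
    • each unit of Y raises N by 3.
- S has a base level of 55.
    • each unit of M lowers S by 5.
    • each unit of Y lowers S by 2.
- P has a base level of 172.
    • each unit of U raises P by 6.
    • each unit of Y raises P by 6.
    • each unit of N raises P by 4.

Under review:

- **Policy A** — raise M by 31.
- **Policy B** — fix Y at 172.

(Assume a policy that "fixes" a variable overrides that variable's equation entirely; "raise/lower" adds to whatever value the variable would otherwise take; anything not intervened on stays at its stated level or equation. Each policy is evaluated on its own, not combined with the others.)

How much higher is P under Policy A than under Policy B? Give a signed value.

-23854

Policy A (M + 31):
  A = 30
  U = 105
  M = 76 − 4·30 − 2·105 (+31 from intervention) = -223
  Y = -52 + 5·(-223) = -1167
  N = 16 + 105 + 2·(-223) + 3·(-1167) = -3826
  P = 172 + 6·105 + 6·(-1167) + 4·(-3826) = -21504
Policy B (Y := 172):
  A = 30
  U = 105
  M = 76 − 4·30 − 2·105 = -254
  Y = 172
  N = 16 + 105 + 2·(-254) + 3·172 = 129
  P = 172 + 6·105 + 6·172 + 4·129 = 2350
P: -21504 − 2350 = -23854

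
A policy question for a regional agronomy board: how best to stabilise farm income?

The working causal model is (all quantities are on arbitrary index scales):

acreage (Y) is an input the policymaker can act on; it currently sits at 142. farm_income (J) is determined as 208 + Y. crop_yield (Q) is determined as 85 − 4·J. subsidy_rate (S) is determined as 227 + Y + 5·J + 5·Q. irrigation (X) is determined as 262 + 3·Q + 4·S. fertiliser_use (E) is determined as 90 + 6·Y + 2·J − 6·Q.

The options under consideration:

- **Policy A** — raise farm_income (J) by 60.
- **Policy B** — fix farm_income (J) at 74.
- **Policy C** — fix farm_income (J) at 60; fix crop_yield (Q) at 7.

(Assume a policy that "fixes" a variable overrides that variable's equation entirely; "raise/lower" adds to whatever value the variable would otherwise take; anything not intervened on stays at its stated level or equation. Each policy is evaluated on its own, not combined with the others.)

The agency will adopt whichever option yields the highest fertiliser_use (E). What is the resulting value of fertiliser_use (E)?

11092

Policy A (J + 60):
  Y = 142
  J = 208 + 142 (+60 from intervention) = 410
  Q = 85 − 4·410 = -1555
  E = 90 + 6·142 + 2·410 − 6·(-1555) = 11092
Policy B (J := 74):
  Y = 142
  J = 74
  Q = 85 − 4·74 = -211
  E = 90 + 6·142 + 2·74 − 6·(-211) = 2356
Policy C (J := 60, Q := 7):
  Y = 142
  J = 60
  Q = 7
  E = 90 + 6·142 + 2·60 − 6·7 = 1020
Comparing — Policy A: E=11092, Policy B: E=2356, Policy C: E=1020. Highest is 11092 (Policy A).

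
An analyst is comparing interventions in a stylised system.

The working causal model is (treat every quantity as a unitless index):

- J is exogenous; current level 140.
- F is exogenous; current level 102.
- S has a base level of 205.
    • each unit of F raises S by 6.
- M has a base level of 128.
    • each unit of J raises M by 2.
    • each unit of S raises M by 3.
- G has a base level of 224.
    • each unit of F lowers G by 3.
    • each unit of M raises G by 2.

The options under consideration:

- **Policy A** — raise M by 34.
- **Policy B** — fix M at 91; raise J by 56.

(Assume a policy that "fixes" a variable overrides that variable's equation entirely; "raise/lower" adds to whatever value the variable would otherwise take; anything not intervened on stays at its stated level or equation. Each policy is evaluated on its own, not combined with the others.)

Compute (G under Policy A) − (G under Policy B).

Policy A (M + 34):
  J = 140
  F = 102
  S = 205 + 6·102 = 817
  M = 128 + 2·140 + 3·817 (+34 from intervention) = 2893
  G = 224 − 3·102 + 2·2893 = 5704
Policy B (M := 91, J + 56):
  J = 140 + 56 = 196
  F = 102
  S = 205 + 6·102 = 817
  M = 91
  G = 224 − 3·102 + 2·91 = 100
G: 5704 − 100 = 5604

5604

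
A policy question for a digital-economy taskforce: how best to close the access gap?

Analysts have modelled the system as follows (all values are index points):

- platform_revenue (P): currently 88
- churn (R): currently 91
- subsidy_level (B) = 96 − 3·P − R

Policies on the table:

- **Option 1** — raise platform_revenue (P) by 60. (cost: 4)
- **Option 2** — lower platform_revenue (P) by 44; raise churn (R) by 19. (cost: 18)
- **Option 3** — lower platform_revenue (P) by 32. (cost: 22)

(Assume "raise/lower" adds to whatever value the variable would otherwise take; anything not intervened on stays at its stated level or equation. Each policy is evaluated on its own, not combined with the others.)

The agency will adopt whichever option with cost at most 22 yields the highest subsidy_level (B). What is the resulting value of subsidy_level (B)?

-146

Option 1 (P + 60):
  P = 88 + 60 = 148
  R = 91
  B = 96 − 3·148 − 91 = -439
Option 2 (P − 44, R + 19):
  P = 88 − 44 = 44
  R = 91 + 19 = 110
  B = 96 − 3·44 − 110 = -146
Option 3 (P − 32):
  P = 88 − 32 = 56
  R = 91
  B = 96 − 3·56 − 91 = -163
Comparing — Option 1: B=-439, Option 2: B=-146, Option 3: B=-163. Highest is -146 (Option 2).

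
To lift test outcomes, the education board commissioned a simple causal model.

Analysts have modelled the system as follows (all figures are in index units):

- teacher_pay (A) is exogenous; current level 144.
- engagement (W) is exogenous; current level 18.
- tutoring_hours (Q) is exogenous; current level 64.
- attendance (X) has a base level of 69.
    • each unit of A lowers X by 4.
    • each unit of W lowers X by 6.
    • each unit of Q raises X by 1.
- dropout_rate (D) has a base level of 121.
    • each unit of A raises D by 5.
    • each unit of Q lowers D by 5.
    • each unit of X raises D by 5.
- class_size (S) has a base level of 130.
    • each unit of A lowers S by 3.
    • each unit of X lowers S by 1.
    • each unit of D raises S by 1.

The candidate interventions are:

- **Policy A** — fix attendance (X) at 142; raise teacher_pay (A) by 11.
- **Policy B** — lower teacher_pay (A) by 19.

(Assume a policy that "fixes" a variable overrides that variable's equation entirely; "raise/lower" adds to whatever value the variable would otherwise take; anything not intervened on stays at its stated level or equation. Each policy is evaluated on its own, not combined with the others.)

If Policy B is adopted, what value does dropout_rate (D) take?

Policy B (A − 19):
  A = 144 − 19 = 125
  W = 18
  Q = 64
  X = 69 − 4·125 − 6·18 + 64 = -475
  D = 121 + 5·125 − 5·64 + 5·(-475) = -1949

-1949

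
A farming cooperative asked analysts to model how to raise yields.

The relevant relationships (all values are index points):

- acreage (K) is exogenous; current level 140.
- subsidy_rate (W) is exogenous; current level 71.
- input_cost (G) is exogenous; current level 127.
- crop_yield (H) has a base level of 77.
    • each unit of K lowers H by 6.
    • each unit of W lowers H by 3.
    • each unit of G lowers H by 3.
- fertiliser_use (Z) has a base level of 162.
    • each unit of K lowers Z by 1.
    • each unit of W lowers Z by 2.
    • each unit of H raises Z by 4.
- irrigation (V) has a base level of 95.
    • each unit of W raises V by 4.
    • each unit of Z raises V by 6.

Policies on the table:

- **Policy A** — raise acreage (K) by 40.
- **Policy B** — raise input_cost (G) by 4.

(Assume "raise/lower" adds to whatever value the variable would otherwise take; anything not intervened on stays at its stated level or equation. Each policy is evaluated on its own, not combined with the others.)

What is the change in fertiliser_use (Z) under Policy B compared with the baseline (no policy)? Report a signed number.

-48

Baseline:
  K = 140
  W = 71
  G = 127
  H = 77 − 6·140 − 3·71 − 3·127 = -1357
  Z = 162 − 140 − 2·71 + 4·(-1357) = -5548
Policy B (G + 4):
  K = 140
  W = 71
  G = 127 + 4 = 131
  H = 77 − 6·140 − 3·71 − 3·131 = -1369
  Z = 162 − 140 − 2·71 + 4·(-1369) = -5596
Change in Z: -5596 − (-5548) = -48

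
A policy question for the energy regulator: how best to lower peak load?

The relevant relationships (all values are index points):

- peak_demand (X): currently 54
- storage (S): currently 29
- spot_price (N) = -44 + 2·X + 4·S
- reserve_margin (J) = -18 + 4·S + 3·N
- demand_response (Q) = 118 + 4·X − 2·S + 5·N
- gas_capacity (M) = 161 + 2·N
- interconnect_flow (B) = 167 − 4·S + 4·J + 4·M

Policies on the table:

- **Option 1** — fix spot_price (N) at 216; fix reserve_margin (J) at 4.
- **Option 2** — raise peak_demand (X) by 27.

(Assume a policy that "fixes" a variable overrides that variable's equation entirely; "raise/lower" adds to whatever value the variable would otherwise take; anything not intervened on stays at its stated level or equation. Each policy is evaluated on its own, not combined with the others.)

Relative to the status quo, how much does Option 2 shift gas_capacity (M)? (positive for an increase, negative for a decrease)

Baseline:
  X = 54
  S = 29
  N = -44 + 2·54 + 4·29 = 180
  M = 161 + 2·180 = 521
Option 2 (X + 27):
  X = 54 + 27 = 81
  S = 29
  N = -44 + 2·81 + 4·29 = 234
  M = 161 + 2·234 = 629
Change in M: 629 − 521 = 108

108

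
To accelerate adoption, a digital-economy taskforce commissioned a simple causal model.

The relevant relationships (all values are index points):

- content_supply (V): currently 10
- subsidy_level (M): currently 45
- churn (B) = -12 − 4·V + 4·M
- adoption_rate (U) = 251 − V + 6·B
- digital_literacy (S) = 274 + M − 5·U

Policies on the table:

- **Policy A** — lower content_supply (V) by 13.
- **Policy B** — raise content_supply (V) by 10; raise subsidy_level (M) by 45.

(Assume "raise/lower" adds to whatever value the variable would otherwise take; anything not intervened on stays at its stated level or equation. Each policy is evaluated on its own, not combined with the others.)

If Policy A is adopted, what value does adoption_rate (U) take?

Policy A (V − 13):
  V = 10 − 13 = -3
  M = 45
  B = -12 − 4·(-3) + 4·45 = 180
  U = 251 − (-3) + 6·180 = 1334

1334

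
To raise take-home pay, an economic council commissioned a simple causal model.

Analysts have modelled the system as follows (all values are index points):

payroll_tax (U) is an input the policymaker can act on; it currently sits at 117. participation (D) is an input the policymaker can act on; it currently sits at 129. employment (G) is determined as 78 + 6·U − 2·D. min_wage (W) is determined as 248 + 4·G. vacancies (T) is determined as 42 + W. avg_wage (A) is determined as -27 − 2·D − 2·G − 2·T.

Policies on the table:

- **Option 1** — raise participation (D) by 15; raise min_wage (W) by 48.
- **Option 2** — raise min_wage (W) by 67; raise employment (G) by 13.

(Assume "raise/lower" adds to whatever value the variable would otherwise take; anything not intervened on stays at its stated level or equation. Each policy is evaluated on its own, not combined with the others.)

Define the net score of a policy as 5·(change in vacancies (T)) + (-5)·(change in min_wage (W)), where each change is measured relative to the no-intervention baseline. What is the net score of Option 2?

Baseline:
  U = 117
  D = 129
  G = 78 + 6·117 − 2·129 = 522
  W = 248 + 4·522 = 2336
  T = 42 + 2336 = 2378
Option 2 (W + 67, G + 13):
  U = 117
  D = 129
  G = 78 + 6·117 − 2·129 (+13 from intervention) = 535
  W = 248 + 4·535 (+67 from intervention) = 2455
  T = 42 + 2455 = 2497
ΔT = 2497 − 2378 = 119; ΔW = 2455 − 2336 = 119
Score = 5·119 + (-5)·119 = 0

0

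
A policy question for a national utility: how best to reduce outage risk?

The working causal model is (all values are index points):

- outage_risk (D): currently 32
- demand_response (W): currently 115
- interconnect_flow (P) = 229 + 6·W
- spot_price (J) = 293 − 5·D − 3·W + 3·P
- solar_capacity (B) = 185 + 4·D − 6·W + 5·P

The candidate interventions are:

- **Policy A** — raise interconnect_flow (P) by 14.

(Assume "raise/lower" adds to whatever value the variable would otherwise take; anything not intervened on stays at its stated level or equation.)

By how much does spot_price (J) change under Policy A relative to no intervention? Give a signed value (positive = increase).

42

Baseline:
  D = 32
  W = 115
  P = 229 + 6·115 = 919
  J = 293 − 5·32 − 3·115 + 3·919 = 2545
Policy A (P + 14):
  D = 32
  W = 115
  P = 229 + 6·115 (+14 from intervention) = 933
  J = 293 − 5·32 − 3·115 + 3·933 = 2587
Change in J: 2587 − 2545 = 42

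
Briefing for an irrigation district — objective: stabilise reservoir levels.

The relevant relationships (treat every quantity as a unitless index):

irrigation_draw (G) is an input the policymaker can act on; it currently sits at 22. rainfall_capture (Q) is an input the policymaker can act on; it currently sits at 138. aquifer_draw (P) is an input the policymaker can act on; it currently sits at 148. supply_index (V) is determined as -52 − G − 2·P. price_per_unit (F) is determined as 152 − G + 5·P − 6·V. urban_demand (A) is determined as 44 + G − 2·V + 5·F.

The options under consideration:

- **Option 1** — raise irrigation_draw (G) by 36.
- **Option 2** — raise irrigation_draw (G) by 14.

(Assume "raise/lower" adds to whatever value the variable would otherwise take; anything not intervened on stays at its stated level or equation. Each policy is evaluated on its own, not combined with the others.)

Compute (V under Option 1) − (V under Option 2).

Option 1 (G + 36):
  G = 22 + 36 = 58
  P = 148
  V = -52 − 58 − 2·148 = -406
Option 2 (G + 14):
  G = 22 + 14 = 36
  P = 148
  V = -52 − 36 − 2·148 = -384
V: -406 − (-384) = -22

-22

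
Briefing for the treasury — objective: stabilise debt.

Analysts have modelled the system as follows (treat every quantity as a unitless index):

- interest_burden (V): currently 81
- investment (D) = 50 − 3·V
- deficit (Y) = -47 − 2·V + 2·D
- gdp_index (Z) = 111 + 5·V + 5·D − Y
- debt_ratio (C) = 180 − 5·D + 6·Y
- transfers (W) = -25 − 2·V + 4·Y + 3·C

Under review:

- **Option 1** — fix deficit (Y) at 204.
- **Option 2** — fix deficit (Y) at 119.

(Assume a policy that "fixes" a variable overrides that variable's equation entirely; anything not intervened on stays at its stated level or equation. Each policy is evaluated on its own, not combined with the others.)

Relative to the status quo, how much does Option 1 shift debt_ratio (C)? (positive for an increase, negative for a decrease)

4794

Baseline:
  V = 81
  D = 50 − 3·81 = -193
  Y = -47 − 2·81 + 2·(-193) = -595
  C = 180 − 5·(-193) + 6·(-595) = -2425
Option 1 (Y := 204):
  V = 81
  D = 50 − 3·81 = -193
  Y = 204
  C = 180 − 5·(-193) + 6·204 = 2369
Change in C: 2369 − (-2425) = 4794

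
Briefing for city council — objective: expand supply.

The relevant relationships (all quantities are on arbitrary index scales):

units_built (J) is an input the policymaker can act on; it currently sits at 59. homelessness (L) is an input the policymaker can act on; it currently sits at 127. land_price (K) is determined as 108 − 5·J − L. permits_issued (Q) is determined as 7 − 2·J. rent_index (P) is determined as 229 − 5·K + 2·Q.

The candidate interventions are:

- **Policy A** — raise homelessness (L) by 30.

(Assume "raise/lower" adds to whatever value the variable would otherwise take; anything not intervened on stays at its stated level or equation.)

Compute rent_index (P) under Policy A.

1727

Policy A (L + 30):
  J = 59
  L = 127 + 30 = 157
  K = 108 − 5·59 − 157 = -344
  Q = 7 − 2·59 = -111
  P = 229 − 5·(-344) + 2·(-111) = 1727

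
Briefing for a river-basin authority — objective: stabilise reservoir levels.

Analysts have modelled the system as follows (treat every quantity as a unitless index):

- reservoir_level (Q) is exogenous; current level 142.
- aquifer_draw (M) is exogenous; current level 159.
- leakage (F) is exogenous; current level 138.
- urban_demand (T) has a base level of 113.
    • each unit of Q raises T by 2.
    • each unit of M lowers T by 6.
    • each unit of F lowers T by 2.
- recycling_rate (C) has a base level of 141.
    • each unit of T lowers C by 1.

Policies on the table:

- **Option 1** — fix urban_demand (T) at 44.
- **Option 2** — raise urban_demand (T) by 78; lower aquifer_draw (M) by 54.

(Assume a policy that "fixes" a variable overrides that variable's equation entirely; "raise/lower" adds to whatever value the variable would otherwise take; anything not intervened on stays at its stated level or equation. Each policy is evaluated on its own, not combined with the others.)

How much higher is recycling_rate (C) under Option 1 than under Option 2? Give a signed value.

-475

Option 1 (T := 44):
  Q = 142
  M = 159
  F = 138
  T = 44
  C = 141 − 44 = 97
Option 2 (T + 78, M − 54):
  Q = 142
  M = 159 − 54 = 105
  F = 138
  T = 113 + 2·142 − 6·105 − 2·138 (+78 from intervention) = -431
  C = 141 − (-431) = 572
C: 97 − 572 = -475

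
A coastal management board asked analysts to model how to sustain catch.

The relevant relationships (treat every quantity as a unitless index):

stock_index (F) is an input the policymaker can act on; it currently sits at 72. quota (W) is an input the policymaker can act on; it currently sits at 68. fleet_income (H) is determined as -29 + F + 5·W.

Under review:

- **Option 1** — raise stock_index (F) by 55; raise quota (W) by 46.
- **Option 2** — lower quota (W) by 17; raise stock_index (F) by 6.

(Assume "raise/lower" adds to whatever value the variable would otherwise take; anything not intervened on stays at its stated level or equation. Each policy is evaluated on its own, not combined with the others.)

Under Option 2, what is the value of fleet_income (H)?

Option 2 (W − 17, F + 6):
  F = 72 + 6 = 78
  W = 68 − 17 = 51
  H = -29 + 78 + 5·51 = 304

304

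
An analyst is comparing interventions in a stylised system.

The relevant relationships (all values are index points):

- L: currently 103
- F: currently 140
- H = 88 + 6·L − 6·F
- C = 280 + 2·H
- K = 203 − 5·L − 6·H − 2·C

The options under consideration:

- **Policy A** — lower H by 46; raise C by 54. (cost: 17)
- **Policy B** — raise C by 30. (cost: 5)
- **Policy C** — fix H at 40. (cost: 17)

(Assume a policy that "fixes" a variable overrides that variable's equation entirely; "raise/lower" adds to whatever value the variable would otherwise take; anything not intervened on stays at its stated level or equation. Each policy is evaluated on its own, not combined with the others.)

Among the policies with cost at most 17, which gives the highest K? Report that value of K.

Policy A (H − 46, C + 54):
  L = 103
  F = 140
  H = 88 + 6·103 − 6·140 (−46 from intervention) = -180
  C = 280 + 2·(-180) (+54 from intervention) = -26
  K = 203 − 5·103 − 6·(-180) − 2·(-26) = 820
Policy B (C + 30):
  L = 103
  F = 140
  H = 88 + 6·103 − 6·140 = -134
  C = 280 + 2·(-134) (+30 from intervention) = 42
  K = 203 − 5·103 − 6·(-134) − 2·42 = 408
Policy C (H := 40):
  L = 103
  F = 140
  H = 40
  C = 280 + 2·40 = 360
  K = 203 − 5·103 − 6·40 − 2·360 = -1272
Comparing — Policy A: K=820, Policy B: K=408, Policy C: K=-1272. Highest is 820 (Policy A).

820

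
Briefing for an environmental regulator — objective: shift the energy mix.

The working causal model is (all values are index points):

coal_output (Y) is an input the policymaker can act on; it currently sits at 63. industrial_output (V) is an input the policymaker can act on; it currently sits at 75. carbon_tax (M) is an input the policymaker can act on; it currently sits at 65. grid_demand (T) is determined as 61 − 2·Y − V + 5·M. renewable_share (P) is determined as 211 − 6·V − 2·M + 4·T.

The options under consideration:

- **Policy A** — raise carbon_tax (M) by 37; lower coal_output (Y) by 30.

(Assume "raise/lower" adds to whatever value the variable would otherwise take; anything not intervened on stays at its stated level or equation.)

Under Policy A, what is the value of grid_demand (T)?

Policy A (M + 37, Y − 30):
  Y = 63 − 30 = 33
  V = 75
  M = 65 + 37 = 102
  T = 61 − 2·33 − 75 + 5·102 = 430

430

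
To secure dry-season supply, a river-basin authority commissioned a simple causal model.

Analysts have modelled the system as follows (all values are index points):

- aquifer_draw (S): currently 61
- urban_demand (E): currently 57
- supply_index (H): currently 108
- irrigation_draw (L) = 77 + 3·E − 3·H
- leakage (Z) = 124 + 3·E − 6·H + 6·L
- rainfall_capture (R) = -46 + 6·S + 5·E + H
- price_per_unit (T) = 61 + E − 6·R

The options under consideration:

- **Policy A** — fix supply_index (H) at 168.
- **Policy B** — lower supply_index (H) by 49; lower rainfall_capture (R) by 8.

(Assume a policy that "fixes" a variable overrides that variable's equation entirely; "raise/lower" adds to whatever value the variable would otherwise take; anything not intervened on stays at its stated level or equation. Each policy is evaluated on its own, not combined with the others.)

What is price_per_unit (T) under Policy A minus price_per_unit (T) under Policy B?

Policy A (H := 168):
  S = 61
  E = 57
  H = 168
  R = -46 + 6·61 + 5·57 + 168 = 773
  T = 61 + 57 − 6·773 = -4520
Policy B (H − 49, R − 8):
  S = 61
  E = 57
  H = 108 − 49 = 59
  R = -46 + 6·61 + 5·57 + 59 (−8 from intervention) = 656
  T = 61 + 57 − 6·656 = -3818
T: -4520 − (-3818) = -702

-702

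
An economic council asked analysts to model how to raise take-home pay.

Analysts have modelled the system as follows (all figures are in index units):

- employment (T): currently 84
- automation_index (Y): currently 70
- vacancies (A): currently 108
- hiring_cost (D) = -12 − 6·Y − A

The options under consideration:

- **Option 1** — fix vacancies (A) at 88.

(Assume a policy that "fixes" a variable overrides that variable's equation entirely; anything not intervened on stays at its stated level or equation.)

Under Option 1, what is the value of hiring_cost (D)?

Option 1 (A := 88):
  Y = 70
  A = 88
  D = -12 − 6·70 − 88 = -520

-520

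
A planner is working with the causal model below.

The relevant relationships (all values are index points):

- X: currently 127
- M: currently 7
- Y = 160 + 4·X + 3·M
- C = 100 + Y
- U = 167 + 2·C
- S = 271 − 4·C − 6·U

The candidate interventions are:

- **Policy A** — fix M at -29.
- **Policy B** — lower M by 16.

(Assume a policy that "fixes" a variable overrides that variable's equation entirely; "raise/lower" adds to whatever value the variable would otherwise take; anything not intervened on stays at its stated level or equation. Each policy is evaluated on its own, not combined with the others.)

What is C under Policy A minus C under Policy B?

-60

Policy A (M := -29):
  X = 127
  M = -29
  Y = 160 + 4·127 + 3·(-29) = 581
  C = 100 + 581 = 681
Policy B (M − 16):
  X = 127
  M = 7 − 16 = -9
  Y = 160 + 4·127 + 3·(-9) = 641
  C = 100 + 641 = 741
C: 681 − 741 = -60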